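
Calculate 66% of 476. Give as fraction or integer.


Compute 66% of 476
Convert percentage: 66% = 66/100
Multiply: 476 * 66/100
= 31416/100
= 7854/25

7854/25


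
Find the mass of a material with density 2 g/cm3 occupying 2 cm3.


Using mass = density * volume
Density = 2 g/cm3
Volume = 2 cm3
Mass = 2 * 2
= 4 g

4


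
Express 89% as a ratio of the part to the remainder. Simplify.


Part = 89%, Remainder = 11%
Ratio = 89:11
GCD(89, 11) = 1
Simplify: 89:11 = 89:11

89:11


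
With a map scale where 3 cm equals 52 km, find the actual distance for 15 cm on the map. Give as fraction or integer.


Map scale: 3 cm = 52 km
Measured distance on map = 15 cm
Set up proportion: 15 * 52 / 3
= 780 / 3
= 260 km

260


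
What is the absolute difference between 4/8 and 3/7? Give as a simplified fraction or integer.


Simplify: 4/8 = 1/2 and 3/7 = 3/7
Find common denominator: LCD = 14
Convert: 7/14 and 6/14
Difference = |7 - 6|/14 = 1/14
Simplified = 1/14

1/14


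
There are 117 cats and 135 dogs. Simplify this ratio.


Find GCD(117, 135)
GCD = 9
Divide both by 9: 117/9 = 13, 135/9 = 15
Simplified ratio = 13:15

13:15


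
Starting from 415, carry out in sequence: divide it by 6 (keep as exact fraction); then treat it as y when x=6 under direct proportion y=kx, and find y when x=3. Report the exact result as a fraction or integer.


Start with 415.
Step 1: Divide by 6: 415 / 6 = 415/6
Step 2: Direct prop: k = (415/6)/6; new y = k*3 = 415/6*3/6 = 415/12
Final result = 415/12

415/12


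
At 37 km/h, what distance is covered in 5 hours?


Using distance = speed * time
Speed = 37 km/h
Time = 5 hours
Distance = 37 * 5
= 185 km

185


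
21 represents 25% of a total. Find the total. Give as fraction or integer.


Given: 21 is 25% of the whole
Set up: 21 = 25/100 * whole
whole = 21 * 100 / 25
whole = 2100 / 25
whole = 84

84


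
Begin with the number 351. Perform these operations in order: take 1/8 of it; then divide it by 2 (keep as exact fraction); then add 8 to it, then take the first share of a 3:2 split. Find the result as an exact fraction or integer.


Start with 351.
Step 1: Take 1/8: 351 * 1/8 = 351/8
Step 2: Divide by 2: 351/8 / 2 = 351/16
Step 3: Add 8: 351/16+8=479/16; split 3:2 first = 479/16*3/5 = 1437/80
Final result = 1437/80

1437/80


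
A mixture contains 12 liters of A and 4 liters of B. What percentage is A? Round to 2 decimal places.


Volume of A = 12 L
Volume of B = 4 L
Total volume = 12 + 4 = 16 L
Percentage of A = (12/16) * 100
= 75.00%

75.00


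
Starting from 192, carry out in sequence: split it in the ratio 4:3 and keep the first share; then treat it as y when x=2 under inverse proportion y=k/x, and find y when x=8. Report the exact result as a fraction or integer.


Start with 192.
Step 1: Split 4:3, first share = 192 * 4/7 = 768/7
Step 2: Inverse prop: k = (768/7)*2; new y = k/8 = 768/7*2/8 = 192/7
Final result = 192/7

192/7


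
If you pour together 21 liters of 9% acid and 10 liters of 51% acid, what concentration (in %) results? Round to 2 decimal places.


Solute in mixture 1 = 9% of 21 L = 21*9/100 = 189/100 L
Solute in mixture 2 = 51% of 10 L = 10*51/100 = 51/10 L
Total solute = 189/100 + 51/10 = 699/100 L
Total volume = 21 + 10 = 31 L
Final concentration = 699/100/31 * 100 = 22.55%

22.55


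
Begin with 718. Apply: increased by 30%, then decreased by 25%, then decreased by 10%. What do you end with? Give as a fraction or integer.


Start: 718
Step 1: increase by 30% => multiply by 130/100
  718 * 130/100 = 4667/5
Step 2: decrease by 25% => multiply by 75/100
  4667/5 * 75/100 = 14001/20
Step 3: decrease by 10% => multiply by 90/100
  14001/20 * 90/100 = 126009/200
Final value = 126009/200

126009/200


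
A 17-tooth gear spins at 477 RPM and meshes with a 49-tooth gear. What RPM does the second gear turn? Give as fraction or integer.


Gear ratio: teeth_A * RPM_A = teeth_B * RPM_B
17 * 477 = 49 * RPM_B
8109 = 49 * RPM_B
RPM_B = 8109 / 49
RPM_B = 8109/49

8109/49


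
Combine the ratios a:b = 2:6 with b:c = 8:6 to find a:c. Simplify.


Given a:b = 2:6 and b:c = 8:6
Make b consistent. Multiply first ratio by 8: a:b = 16:48
Multiply second ratio by 6: b:c = 48:36
Now b = 48 in both, so a:b:c = 16:48:36
Therefore a:c = 16:36
Simplify by GCD: a:c = 4:9

4:9


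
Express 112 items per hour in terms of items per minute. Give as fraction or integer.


Converting from per hour to per minute
Rate = 112 items per hour
Divide by 60: 112/60
= 28/15 items per minute

28/15


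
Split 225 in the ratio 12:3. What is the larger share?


Total parts = 12 + 3 = 15
Value per part = 225 / 15 = 15
First share = 12 * 15 = 180
Second share = 3 * 15 = 45
Larger share = 180

180


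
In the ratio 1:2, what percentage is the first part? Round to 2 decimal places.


Total parts = 1 + 2 = 3
First part fraction = 1/3
Percentage = (1/3) * 100
= 0.333333 * 100
= 33.33%

33.33


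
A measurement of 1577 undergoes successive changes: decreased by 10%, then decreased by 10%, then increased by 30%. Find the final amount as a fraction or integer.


Start: 1577
Step 1: decrease by 10% => multiply by 90/100
  1577 * 90/100 = 14193/10
Step 2: decrease by 10% => multiply by 90/100
  14193/10 * 90/100 = 127737/100
Step 3: increase by 30% => multiply by 130/100
  127737/100 * 130/100 = 1660581/1000
Final value = 1660581/1000

1660581/1000


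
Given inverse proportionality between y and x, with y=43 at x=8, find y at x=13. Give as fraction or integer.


Inverse proportion: y = k/x
Find k: k = 8 * 43 = 344
Compute y at x=13: y = 344/13
y = 344/13

344/13


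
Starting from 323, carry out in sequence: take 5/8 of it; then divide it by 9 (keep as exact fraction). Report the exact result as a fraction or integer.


Start with 323.
Step 1: Take 5/8: 323 * 5/8 = 1615/8
Step 2: Divide by 9: 1615/8 / 9 = 1615/72
Final result = 1615/72

1615/72


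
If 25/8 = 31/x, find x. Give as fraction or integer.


Setting up: 25/8 = 31/x
Cross multiply: 25 * x = 8 * 31
25x = 248
x = 248/25
x = 248/25

248/25


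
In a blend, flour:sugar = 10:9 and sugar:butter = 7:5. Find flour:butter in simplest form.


Given a:b = 10:9 and b:c = 7:5
Make b consistent. Multiply first ratio by 7: a:b = 70:63
Multiply second ratio by 9: b:c = 63:45
Now b = 63 in both, so a:b:c = 70:63:45
Therefore a:c = 70:45
Simplify by GCD: a:c = 14:9

14:9


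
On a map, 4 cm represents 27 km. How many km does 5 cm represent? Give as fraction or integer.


Map scale: 4 cm = 27 km
Measured distance on map = 5 cm
Set up proportion: 5 * 27 / 4
= 135 / 4
= 135/4 km

135/4


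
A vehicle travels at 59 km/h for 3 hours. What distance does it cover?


Using distance = speed * time
Speed = 59 km/h
Time = 3 hours
Distance = 59 * 3
= 177 km

177


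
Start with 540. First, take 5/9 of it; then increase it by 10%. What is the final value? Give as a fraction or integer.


Start with 540.
Step 1: Take 5/9: 540 * 5/9 = 300
Step 2: Increase by 10%: 300 * 110/100 = 330
Final result = 330

330


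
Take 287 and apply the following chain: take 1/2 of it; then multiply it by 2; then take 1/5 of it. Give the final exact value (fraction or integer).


Start with 287.
Step 1: Take 1/2: 287 * 1/2 = 287/2
Step 2: Multiply by 2: 287/2 * 2 = 287
Step 3: Take 1/5: 287 * 1/5 = 287/5
Final result = 287/5

287/5


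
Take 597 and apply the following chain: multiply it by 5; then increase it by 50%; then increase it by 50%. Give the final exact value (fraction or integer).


Start with 597.
Step 1: Multiply by 5: 597 * 5 = 2985
Step 2: Increase by 50%: 2985 * 150/100 = 8955/2
Step 3: Increase by 50%: 8955/2 * 150/100 = 26865/4
Final result = 26865/4

26865/4


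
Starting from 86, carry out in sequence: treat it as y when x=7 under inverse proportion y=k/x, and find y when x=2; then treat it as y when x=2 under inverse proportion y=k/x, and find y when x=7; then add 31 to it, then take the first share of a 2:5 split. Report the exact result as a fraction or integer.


Start with 86.
Step 1: Inverse prop: k = (86)*7; new y = k/2 = 86*7/2 = 301
Step 2: Inverse prop: k = (301)*2; new y = k/7 = 301*2/7 = 86
Step 3: Add 31: 86+31=117; split 2:5 first = 117*2/7 = 234/7
Final result = 234/7

234/7


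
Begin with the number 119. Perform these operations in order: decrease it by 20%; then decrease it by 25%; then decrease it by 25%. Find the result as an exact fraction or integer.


Start with 119.
Step 1: Decrease by 20%: 119 * 80/100 = 476/5
Step 2: Decrease by 25%: 476/5 * 75/100 = 357/5
Step 3: Decrease by 25%: 357/5 * 75/100 = 1071/20
Final result = 1071/20

1071/20


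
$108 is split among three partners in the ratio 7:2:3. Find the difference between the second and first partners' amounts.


Total parts = 7 + 2 + 3 = 12
Value per part = 108 / 12 = 9
Shares: 7*9=63, 2*9=18, 3*9=27
Second share = 18, first share = 63
Difference = |18 - 63| = 45

45


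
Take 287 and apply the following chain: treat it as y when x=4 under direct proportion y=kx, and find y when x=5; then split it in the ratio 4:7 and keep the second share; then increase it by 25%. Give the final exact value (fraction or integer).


Start with 287.
Step 1: Direct prop: k = (287)/4; new y = k*5 = 287*5/4 = 1435/4
Step 2: Split 4:7, second share = 1435/4 * 7/11 = 10045/44
Step 3: Increase by 25%: 10045/44 * 125/100 = 50225/176
Final result = 50225/176

50225/176


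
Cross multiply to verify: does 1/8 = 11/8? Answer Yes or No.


Cross multiply to check 1/8 = 11/8
Left cross product: 1 * 8 = 8
Right cross product: 8 * 11 = 88
8 != 88
Not equal, so proportions differ => No

No


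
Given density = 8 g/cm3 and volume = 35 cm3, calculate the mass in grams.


Using mass = density * volume
Density = 8 g/cm3
Volume = 35 cm3
Mass = 8 * 35
= 280 g

280


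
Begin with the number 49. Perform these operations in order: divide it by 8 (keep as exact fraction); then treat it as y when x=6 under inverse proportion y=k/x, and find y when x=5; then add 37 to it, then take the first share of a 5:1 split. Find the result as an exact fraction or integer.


Start with 49.
Step 1: Divide by 8: 49 / 8 = 49/8
Step 2: Inverse prop: k = (49/8)*6; new y = k/5 = 49/8*6/5 = 147/20
Step 3: Add 37: 147/20+37=887/20; split 5:1 first = 887/20*5/6 = 887/24
Final result = 887/24

887/24


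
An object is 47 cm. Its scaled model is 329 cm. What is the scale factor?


Original length = 47 cm
Scaled length = 329 cm
Scale factor = 329 / 47
= 7

7


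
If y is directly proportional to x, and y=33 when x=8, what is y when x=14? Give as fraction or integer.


Direct proportion: y = kx
Find k: k = 33/8 = 33/8
Compute y at x=14: y = 33/8 * 14
y = 231/4

231/4


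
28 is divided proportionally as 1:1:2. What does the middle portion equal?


Ratio = 1:1:2
Total parts = 1 + 1 + 2 = 4
Value per part = 28 / 4 = 7
First share = 1 * 7 = 7
Middle share = 1 * 7 = 7
Third share = 2 * 7 = 14

7


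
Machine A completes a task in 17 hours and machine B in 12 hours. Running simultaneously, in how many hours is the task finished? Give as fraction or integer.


Rate of A = 1/17 job per hour
Rate of B = 1/12 job per hour
Combined rate = 1/17 + 1/12
Find common denominator: (12 + 17)/(17*12) = 29/204
Combined rate = 29/204 job per hour
Time together = 1 / (29/204) = 204/29 hours

204/29


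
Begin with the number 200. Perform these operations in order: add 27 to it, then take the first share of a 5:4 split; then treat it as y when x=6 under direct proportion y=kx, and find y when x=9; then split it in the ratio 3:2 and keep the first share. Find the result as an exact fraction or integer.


Start with 200.
Step 1: Add 27: 200+27=227; split 5:4 first = 227*5/9 = 1135/9
Step 2: Direct prop: k = (1135/9)/6; new y = k*9 = 1135/9*9/6 = 1135/6
Step 3: Split 3:2, first share = 1135/6 * 3/5 = 227/2
Final result = 227/2

227/2


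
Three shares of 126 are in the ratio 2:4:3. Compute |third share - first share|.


Total parts = 2 + 4 + 3 = 9
Value per part = 126 / 9 = 14
Shares: 2*14=28, 4*14=56, 3*14=42
Third share = 42, first share = 28
Difference = |42 - 28| = 14

14


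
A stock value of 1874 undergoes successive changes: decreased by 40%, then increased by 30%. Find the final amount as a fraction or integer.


Start: 1874
Step 1: decrease by 40% => multiply by 60/100
  1874 * 60/100 = 5622/5
Step 2: increase by 30% => multiply by 130/100
  5622/5 * 130/100 = 36543/25
Final value = 36543/25

36543/25


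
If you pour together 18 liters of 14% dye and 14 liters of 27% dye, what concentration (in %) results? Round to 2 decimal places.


Solute in mixture 1 = 14% of 18 L = 18*14/100 = 63/25 L
Solute in mixture 2 = 27% of 14 L = 14*27/100 = 189/50 L
Total solute = 63/25 + 189/50 = 63/10 L
Total volume = 18 + 14 = 32 L
Final concentration = 63/10/32 * 100 = 19.69%

19.69


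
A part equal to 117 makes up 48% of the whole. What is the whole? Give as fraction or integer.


Given: 117 is 48% of the whole
Set up: 117 = 48/100 * whole
whole = 117 * 100 / 48
whole = 11700 / 48
whole = 975/4

975/4


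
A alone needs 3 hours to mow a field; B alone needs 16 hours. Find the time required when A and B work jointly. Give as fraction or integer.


Rate of A = 1/3 job per hour
Rate of B = 1/16 job per hour
Combined rate = 1/3 + 1/16
Find common denominator: (16 + 3)/(3*16) = 19/48
Combined rate = 19/48 job per hour
Time together = 1 / (19/48) = 48/19 hours

48/19


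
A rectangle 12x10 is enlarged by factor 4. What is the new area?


Original dimensions: 12 x 10
Enlargement factor = 4
New width = 12 * 4 = 48
New height = 10 * 4 = 40
New area = 48 * 40 = 1920

1920


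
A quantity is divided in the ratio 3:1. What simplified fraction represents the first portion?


Total parts = 3 + 1 = 4
First part fraction = 3/4
Simplify: 3/4 = 3/4

3/4


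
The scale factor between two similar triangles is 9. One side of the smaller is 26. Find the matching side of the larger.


Similar triangles have proportional sides
Scale factor = 9
Smaller side = 26
Corresponding larger side = 26 * 9
= 234

234


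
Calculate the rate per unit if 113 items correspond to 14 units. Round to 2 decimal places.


Total items = 113
Number of units = 14
Unit rate = 113 / 14
= 8.07 items per unit

8.07


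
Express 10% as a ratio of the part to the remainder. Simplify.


Part = 10%, Remainder = 90%
Ratio = 10:90
GCD(10, 90) = 10
Simplify: 1:9 = 1:9

1:9


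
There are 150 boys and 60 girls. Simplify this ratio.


Find GCD(150, 60)
GCD = 30
Divide both by 30: 150/30 = 5, 60/30 = 2
Simplified ratio = 5:2

5:2


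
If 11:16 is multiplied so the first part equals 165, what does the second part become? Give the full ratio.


Original ratio: 11:16
First term target: 165
Scale factor = 165 / 11 = 15
Multiply second term: 16 * 15 = 240
Equivalent ratio = 165:240

165:240


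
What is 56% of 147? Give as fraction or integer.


Compute 56% of 147
Convert percentage: 56% = 56/100
Multiply: 147 * 56/100
= 8232/100
= 2058/25

2058/25


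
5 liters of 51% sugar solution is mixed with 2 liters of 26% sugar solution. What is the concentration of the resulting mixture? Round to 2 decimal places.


Solute in mixture 1 = 51% of 5 L = 5*51/100 = 51/20 L
Solute in mixture 2 = 26% of 2 L = 2*26/100 = 13/25 L
Total solute = 51/20 + 13/25 = 307/100 L
Total volume = 5 + 2 = 7 L
Final concentration = 307/100/7 * 100 = 43.86%

43.86


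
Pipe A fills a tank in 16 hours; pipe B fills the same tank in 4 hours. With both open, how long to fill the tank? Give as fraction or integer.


Rate of A = 1/16 job per hour
Rate of B = 1/4 job per hour
Combined rate = 1/16 + 1/4
Find common denominator: (4 + 16)/(16*4) = 20/64
Combined rate = 5/16 job per hour
Time together = 1 / (5/16) = 16/5 hours

16/5


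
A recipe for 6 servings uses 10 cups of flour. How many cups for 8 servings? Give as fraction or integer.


Original: 10 cups for 6 servings
Target servings = 8
Scaling factor = 8/6
New amount = 10 * 8/6
= 80/6
= 40/3 cups

40/3


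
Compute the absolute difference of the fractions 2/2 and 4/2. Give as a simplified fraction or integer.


Simplify: 2/2 = 1 and 4/2 = 2
Find common denominator: LCD = 1
Convert: 1/1 and 2/1
Difference = |1 - 2|/1 = 1/1
Simplified = 1

1


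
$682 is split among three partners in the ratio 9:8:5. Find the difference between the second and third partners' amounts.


Total parts = 9 + 8 + 5 = 22
Value per part = 682 / 22 = 31
Shares: 9*31=279, 8*31=248, 5*31=155
Second share = 248, third share = 155
Difference = |248 - 155| = 93

93


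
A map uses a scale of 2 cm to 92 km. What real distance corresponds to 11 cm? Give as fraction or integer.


Map scale: 2 cm = 92 km
Measured distance on map = 11 cm
Set up proportion: 11 * 92 / 2
= 1012 / 2
= 506 km

506


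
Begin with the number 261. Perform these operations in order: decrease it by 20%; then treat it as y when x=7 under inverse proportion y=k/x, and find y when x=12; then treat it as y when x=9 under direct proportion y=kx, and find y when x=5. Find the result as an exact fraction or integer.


Start with 261.
Step 1: Decrease by 20%: 261 * 80/100 = 1044/5
Step 2: Inverse prop: k = (1044/5)*7; new y = k/12 = 1044/5*7/12 = 609/5
Step 3: Direct prop: k = (609/5)/9; new y = k*5 = 609/5*5/9 = 203/3
Final result = 203/3

203/3


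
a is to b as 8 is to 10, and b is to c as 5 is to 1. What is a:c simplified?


Given a:b = 8:10 and b:c = 5:1
Make b consistent. Multiply first ratio by 5: a:b = 40:50
Multiply second ratio by 10: b:c = 50:10
Now b = 50 in both, so a:b:c = 40:50:10
Therefore a:c = 40:10
Simplify by GCD: a:c = 4:1

4:1


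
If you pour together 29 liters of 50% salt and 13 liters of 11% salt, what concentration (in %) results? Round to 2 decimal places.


Solute in mixture 1 = 50% of 29 L = 29*50/100 = 29/2 L
Solute in mixture 2 = 11% of 13 L = 13*11/100 = 143/100 L
Total solute = 29/2 + 143/100 = 1593/100 L
Total volume = 29 + 13 = 42 L
Final concentration = 1593/100/42 * 100 = 37.93%

37.93


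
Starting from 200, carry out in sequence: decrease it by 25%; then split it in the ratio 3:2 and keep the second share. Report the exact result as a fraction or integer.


Start with 200.
Step 1: Decrease by 25%: 200 * 75/100 = 150
Step 2: Split 3:2, second share = 150 * 2/5 = 60
Final result = 60

60


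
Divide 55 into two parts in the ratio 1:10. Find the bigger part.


Total parts = 1 + 10 = 11
Value per part = 55 / 11 = 5
First share = 1 * 5 = 5
Second share = 10 * 5 = 50
Larger share = 50

50


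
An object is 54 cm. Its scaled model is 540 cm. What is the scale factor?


Original length = 54 cm
Scaled length = 540 cm
Scale factor = 540 / 54
= 10

10


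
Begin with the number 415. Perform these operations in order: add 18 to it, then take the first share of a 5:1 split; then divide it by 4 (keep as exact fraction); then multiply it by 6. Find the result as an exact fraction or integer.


Start with 415.
Step 1: Add 18: 415+18=433; split 5:1 first = 433*5/6 = 2165/6
Step 2: Divide by 4: 2165/6 / 4 = 2165/24
Step 3: Multiply by 6: 2165/24 * 6 = 2165/4
Final result = 2165/4

2165/4


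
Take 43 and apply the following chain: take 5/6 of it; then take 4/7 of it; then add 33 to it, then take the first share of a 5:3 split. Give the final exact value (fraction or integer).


Start with 43.
Step 1: Take 5/6: 43 * 5/6 = 215/6
Step 2: Take 4/7: 215/6 * 4/7 = 430/21
Step 3: Add 33: 430/21+33=1123/21; split 5:3 first = 1123/21*5/8 = 5615/168
Final result = 5615/168

5615/168


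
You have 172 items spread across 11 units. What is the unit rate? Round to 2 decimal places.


Total items = 172
Number of units = 11
Unit rate = 172 / 11
= 15.64 items per unit

15.64


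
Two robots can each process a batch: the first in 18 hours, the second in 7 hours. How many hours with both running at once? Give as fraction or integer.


Rate of A = 1/18 job per hour
Rate of B = 1/7 job per hour
Combined rate = 1/18 + 1/7
Find common denominator: (7 + 18)/(18*7) = 25/126
Combined rate = 25/126 job per hour
Time together = 1 / (25/126) = 126/25 hours

126/25


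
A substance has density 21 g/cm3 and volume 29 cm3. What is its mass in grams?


Using mass = density * volume
Density = 21 g/cm3
Volume = 29 cm3
Mass = 21 * 29
= 609 g

609


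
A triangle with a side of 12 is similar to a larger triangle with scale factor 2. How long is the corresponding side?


Similar triangles have proportional sides
Scale factor = 2
Smaller side = 12
Corresponding larger side = 12 * 2
= 24

24


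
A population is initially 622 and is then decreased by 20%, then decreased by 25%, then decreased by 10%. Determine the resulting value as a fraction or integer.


Start: 622
Step 1: decrease by 20% => multiply by 80/100
  622 * 80/100 = 2488/5
Step 2: decrease by 25% => multiply by 75/100
  2488/5 * 75/100 = 1866/5
Step 3: decrease by 10% => multiply by 90/100
  1866/5 * 90/100 = 8397/25
Final value = 8397/25

8397/25


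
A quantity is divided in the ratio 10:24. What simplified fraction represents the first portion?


Total parts = 10 + 24 = 34
First part fraction = 10/34
Simplify: 10/34 = 5/17

5/17


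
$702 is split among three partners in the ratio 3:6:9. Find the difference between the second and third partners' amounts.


Total parts = 3 + 6 + 9 = 18
Value per part = 702 / 18 = 39
Shares: 3*39=117, 6*39=234, 9*39=351
Second share = 234, third share = 351
Difference = |234 - 351| = 117

117


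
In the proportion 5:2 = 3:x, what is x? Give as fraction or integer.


Setting up: 5/2 = 3/x
Cross multiply: 5 * x = 2 * 3
5x = 6
x = 6/5
x = 6/5

6/5


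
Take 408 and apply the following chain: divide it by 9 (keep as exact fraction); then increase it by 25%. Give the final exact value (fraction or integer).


Start with 408.
Step 1: Divide by 9: 408 / 9 = 136/3
Step 2: Increase by 25%: 136/3 * 125/100 = 170/3
Final result = 170/3

170/3


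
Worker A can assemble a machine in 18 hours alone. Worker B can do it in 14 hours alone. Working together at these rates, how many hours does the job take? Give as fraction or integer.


Rate of A = 1/18 job per hour
Rate of B = 1/14 job per hour
Combined rate = 1/18 + 1/14
Find common denominator: (14 + 18)/(18*14) = 32/252
Combined rate = 8/63 job per hour
Time together = 1 / (8/63) = 63/8 hours

63/8


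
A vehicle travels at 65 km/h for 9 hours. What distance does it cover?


Using distance = speed * time
Speed = 65 km/h
Time = 9 hours
Distance = 65 * 9
= 585 km

585


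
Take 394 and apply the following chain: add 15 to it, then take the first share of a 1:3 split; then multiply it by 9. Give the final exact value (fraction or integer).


Start with 394.
Step 1: Add 15: 394+15=409; split 1:3 first = 409*1/4 = 409/4
Step 2: Multiply by 9: 409/4 * 9 = 3681/4
Final result = 3681/4

3681/4


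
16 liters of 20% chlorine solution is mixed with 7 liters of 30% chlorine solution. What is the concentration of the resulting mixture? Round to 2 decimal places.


Solute in mixture 1 = 20% of 16 L = 16*20/100 = 16/5 L
Solute in mixture 2 = 30% of 7 L = 7*30/100 = 21/10 L
Total solute = 16/5 + 21/10 = 53/10 L
Total volume = 16 + 7 = 23 L
Final concentration = 53/10/23 * 100 = 23.04%

23.04


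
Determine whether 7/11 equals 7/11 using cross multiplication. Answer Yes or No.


Cross multiply to check 7/11 = 7/11
Left cross product: 7 * 11 = 77
Right cross product: 11 * 7 = 77
77 = 77
Equal, so proportions match => Yes

Yes


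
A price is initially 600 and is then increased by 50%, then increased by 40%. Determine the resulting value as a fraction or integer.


Start: 600
Step 1: increase by 50% => multiply by 150/100
  600 * 150/100 = 900
Step 2: increase by 40% => multiply by 140/100
  900 * 140/100 = 1260
Final value = 1260

1260


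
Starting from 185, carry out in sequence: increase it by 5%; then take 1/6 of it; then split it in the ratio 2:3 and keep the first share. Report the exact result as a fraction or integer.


Start with 185.
Step 1: Increase by 5%: 185 * 105/100 = 777/4
Step 2: Take 1/6: 777/4 * 1/6 = 259/8
Step 3: Split 2:3, first share = 259/8 * 2/5 = 259/20
Final result = 259/20

259/20


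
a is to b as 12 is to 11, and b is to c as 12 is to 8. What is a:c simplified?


Given a:b = 12:11 and b:c = 12:8
Make b consistent. Multiply first ratio by 12: a:b = 144:132
Multiply second ratio by 11: b:c = 132:88
Now b = 132 in both, so a:b:c = 144:132:88
Therefore a:c = 144:88
Simplify by GCD: a:c = 18:11

18:11


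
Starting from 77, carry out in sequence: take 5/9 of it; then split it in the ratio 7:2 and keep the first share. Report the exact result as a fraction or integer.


Start with 77.
Step 1: Take 5/9: 77 * 5/9 = 385/9
Step 2: Split 7:2, first share = 385/9 * 7/9 = 2695/81
Final result = 2695/81

2695/81


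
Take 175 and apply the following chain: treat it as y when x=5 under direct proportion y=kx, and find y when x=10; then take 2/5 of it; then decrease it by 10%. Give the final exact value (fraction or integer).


Start with 175.
Step 1: Direct prop: k = (175)/5; new y = k*10 = 175*10/5 = 350
Step 2: Take 2/5: 350 * 2/5 = 140
Step 3: Decrease by 10%: 140 * 90/100 = 126
Final result = 126

126


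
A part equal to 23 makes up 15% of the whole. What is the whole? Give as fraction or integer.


Given: 23 is 15% of the whole
Set up: 23 = 15/100 * whole
whole = 23 * 100 / 15
whole = 2300 / 15
whole = 460/3

460/3


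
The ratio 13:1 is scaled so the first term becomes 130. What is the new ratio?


Original ratio: 13:1
First term target: 130
Scale factor = 130 / 13 = 10
Multiply second term: 1 * 10 = 10
Equivalent ratio = 130:10

130:10


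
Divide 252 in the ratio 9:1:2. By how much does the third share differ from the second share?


Total parts = 9 + 1 + 2 = 12
Value per part = 252 / 12 = 21
Shares: 9*21=189, 1*21=21, 2*21=42
Third share = 42, second share = 21
Difference = |42 - 21| = 21

21


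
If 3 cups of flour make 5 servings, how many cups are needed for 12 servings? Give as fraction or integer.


Original: 3 cups for 5 servings
Target servings = 12
Scaling factor = 12/5
New amount = 3 * 12/5
= 36/5
= 36/5 cups

36/5


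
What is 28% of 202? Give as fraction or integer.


Compute 28% of 202
Convert percentage: 28% = 28/100
Multiply: 202 * 28/100
= 5656/100
= 1414/25

1414/25


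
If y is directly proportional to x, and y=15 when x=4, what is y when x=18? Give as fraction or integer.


Direct proportion: y = kx
Find k: k = 15/4 = 15/4
Compute y at x=18: y = 15/4 * 18
y = 135/2

135/2


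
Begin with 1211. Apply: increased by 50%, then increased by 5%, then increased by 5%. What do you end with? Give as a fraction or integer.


Start: 1211
Step 1: increase by 50% => multiply by 150/100
  1211 * 150/100 = 3633/2
Step 2: increase by 5% => multiply by 105/100
  3633/2 * 105/100 = 76293/40
Step 3: increase by 5% => multiply by 105/100
  76293/40 * 105/100 = 1602153/800
Final value = 1602153/800

1602153/800


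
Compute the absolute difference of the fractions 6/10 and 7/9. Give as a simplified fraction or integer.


Simplify: 6/10 = 3/5 and 7/9 = 7/9
Find common denominator: LCD = 45
Convert: 27/45 and 35/45
Difference = |27 - 35|/45 = 8/45
Simplified = 8/45

8/45


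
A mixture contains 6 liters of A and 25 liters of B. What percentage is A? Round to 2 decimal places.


Volume of A = 6 L
Volume of B = 25 L
Total volume = 6 + 25 = 31 L
Percentage of A = (6/31) * 100
= 19.35%

19.35


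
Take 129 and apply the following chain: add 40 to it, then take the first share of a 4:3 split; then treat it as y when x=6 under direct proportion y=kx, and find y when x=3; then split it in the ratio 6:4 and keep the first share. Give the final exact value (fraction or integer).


Start with 129.
Step 1: Add 40: 129+40=169; split 4:3 first = 169*4/7 = 676/7
Step 2: Direct prop: k = (676/7)/6; new y = k*3 = 676/7*3/6 = 338/7
Step 3: Split 6:4, first share = 338/7 * 6/10 = 1014/35
Final result = 1014/35

1014/35


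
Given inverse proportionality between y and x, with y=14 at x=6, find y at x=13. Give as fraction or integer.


Inverse proportion: y = k/x
Find k: k = 6 * 14 = 84
Compute y at x=13: y = 84/13
y = 84/13

84/13


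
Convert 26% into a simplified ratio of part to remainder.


Part = 26%, Remainder = 74%
Ratio = 26:74
GCD(26, 74) = 2
Simplify: 13:37 = 13:37

13:37


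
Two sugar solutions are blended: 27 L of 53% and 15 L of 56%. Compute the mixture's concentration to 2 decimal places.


Solute in mixture 1 = 53% of 27 L = 27*53/100 = 1431/100 L
Solute in mixture 2 = 56% of 15 L = 15*56/100 = 42/5 L
Total solute = 1431/100 + 42/5 = 2271/100 L
Total volume = 27 + 15 = 42 L
Final concentration = 2271/100/42 * 100 = 54.07%

54.07


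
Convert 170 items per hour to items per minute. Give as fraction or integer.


Converting from per hour to per minute
Rate = 170 items per hour
Divide by 60: 170/60
= 17/6 items per minute

17/6


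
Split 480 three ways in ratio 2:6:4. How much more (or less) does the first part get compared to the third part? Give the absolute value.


Total parts = 2 + 6 + 4 = 12
Value per part = 480 / 12 = 40
Shares: 2*40=80, 6*40=240, 4*40=160
First share = 80, third share = 160
Difference = |80 - 160| = 80

80


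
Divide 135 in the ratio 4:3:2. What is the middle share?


Ratio = 4:3:2
Total parts = 4 + 3 + 2 = 9
Value per part = 135 / 9 = 15
First share = 4 * 15 = 60
Middle share = 3 * 15 = 45
Third share = 2 * 15 = 30

45


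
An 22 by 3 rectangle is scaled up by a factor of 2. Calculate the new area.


Original dimensions: 22 x 3
Enlargement factor = 2
New width = 22 * 2 = 44
New height = 3 * 2 = 6
New area = 44 * 6 = 264

264


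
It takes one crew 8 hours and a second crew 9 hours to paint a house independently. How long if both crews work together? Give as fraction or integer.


Rate of A = 1/8 job per hour
Rate of B = 1/9 job per hour
Combined rate = 1/8 + 1/9
Find common denominator: (9 + 8)/(8*9) = 17/72
Combined rate = 17/72 job per hour
Time together = 1 / (17/72) = 72/17 hours

72/17


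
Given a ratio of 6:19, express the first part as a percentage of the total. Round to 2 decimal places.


Total parts = 6 + 19 = 25
First part fraction = 6/25
Percentage = (6/25) * 100
= 0.24 * 100
= 24.00%

24.00


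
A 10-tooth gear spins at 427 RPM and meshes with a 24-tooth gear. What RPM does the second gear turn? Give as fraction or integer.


Gear ratio: teeth_A * RPM_A = teeth_B * RPM_B
10 * 427 = 24 * RPM_B
4270 = 24 * RPM_B
RPM_B = 4270 / 24
RPM_B = 2135/12

2135/12


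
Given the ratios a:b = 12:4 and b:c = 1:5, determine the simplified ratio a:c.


Given a:b = 12:4 and b:c = 1:5
Make b consistent. Multiply first ratio by 1: a:b = 12:4
Multiply second ratio by 4: b:c = 4:20
Now b = 4 in both, so a:b:c = 12:4:20
Therefore a:c = 12:20
Simplify by GCD: a:c = 3:5

3:5


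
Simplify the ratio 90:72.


Find GCD(90, 72)
GCD = 18
Divide both by 18: 90/18 = 5, 72/18 = 4
Simplified ratio = 5:4

5:4


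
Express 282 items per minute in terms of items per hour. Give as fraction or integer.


Converting from per minute to per hour
Rate = 282 items per minute
Multiply by 60: 282 * 60
= 16920 items per hour

16920


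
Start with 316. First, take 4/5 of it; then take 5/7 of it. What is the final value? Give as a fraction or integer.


Start with 316.
Step 1: Take 4/5: 316 * 4/5 = 1264/5
Step 2: Take 5/7: 1264/5 * 5/7 = 1264/7
Final result = 1264/7

1264/7


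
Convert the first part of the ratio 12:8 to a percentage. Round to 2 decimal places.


Total parts = 12 + 8 = 20
First part fraction = 12/20
Percentage = (12/20) * 100
= 0.6 * 100
= 60.00%

60.00


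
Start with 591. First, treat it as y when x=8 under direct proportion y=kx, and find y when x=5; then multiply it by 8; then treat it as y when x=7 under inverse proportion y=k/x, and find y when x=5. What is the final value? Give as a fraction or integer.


Start with 591.
Step 1: Direct prop: k = (591)/8; new y = k*5 = 591*5/8 = 2955/8
Step 2: Multiply by 8: 2955/8 * 8 = 2955
Step 3: Inverse prop: k = (2955)*7; new y = k/5 = 2955*7/5 = 4137
Final result = 4137

4137


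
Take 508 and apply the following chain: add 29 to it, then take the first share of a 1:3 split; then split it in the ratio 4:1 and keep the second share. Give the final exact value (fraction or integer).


Start with 508.
Step 1: Add 29: 508+29=537; split 1:3 first = 537*1/4 = 537/4
Step 2: Split 4:1, second share = 537/4 * 1/5 = 537/20
Final result = 537/20

537/20


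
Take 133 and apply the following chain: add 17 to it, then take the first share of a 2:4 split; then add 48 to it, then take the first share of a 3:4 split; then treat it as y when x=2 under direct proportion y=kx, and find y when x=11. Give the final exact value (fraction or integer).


Start with 133.
Step 1: Add 17: 133+17=150; split 2:4 first = 150*2/6 = 50
Step 2: Add 48: 50+48=98; split 3:4 first = 98*3/7 = 42
Step 3: Direct prop: k = (42)/2; new y = k*11 = 42*11/2 = 231
Final result = 231

231


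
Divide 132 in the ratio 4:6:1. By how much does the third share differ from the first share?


Total parts = 4 + 6 + 1 = 11
Value per part = 132 / 11 = 12
Shares: 4*12=48, 6*12=72, 1*12=12
Third share = 12, first share = 48
Difference = |12 - 48| = 36

36


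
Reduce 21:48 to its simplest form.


Find GCD(21, 48)
GCD = 3
Divide both by 3: 21/3 = 7, 48/3 = 16
Simplified ratio = 7:16

7:16


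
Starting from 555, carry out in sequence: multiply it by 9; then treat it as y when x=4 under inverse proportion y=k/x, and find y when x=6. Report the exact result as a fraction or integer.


Start with 555.
Step 1: Multiply by 9: 555 * 9 = 4995
Step 2: Inverse prop: k = (4995)*4; new y = k/6 = 4995*4/6 = 3330
Final result = 3330

3330


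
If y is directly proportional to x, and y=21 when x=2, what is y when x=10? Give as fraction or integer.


Direct proportion: y = kx
Find k: k = 21/2 = 21/2
Compute y at x=10: y = 21/2 * 10
y = 105

105


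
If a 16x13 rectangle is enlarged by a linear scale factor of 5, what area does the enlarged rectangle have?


Original dimensions: 16 x 13
Enlargement factor = 5
New width = 16 * 5 = 80
New height = 13 * 5 = 65
New area = 80 * 65 = 5200

5200


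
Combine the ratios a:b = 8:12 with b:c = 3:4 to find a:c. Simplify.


Given a:b = 8:12 and b:c = 3:4
Make b consistent. Multiply first ratio by 3: a:b = 24:36
Multiply second ratio by 12: b:c = 36:48
Now b = 36 in both, so a:b:c = 24:36:48
Therefore a:c = 24:48
Simplify by GCD: a:c = 1:2

1:2


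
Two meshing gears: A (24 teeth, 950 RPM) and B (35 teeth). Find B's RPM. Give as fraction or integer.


Gear ratio: teeth_A * RPM_A = teeth_B * RPM_B
24 * 950 = 35 * RPM_B
22800 = 35 * RPM_B
RPM_B = 22800 / 35
RPM_B = 4560/7

4560/7


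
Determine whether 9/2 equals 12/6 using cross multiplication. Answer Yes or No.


Cross multiply to check 9/2 = 12/6
Left cross product: 9 * 6 = 54
Right cross product: 2 * 12 = 24
54 != 24
Not equal, so proportions differ => No

No


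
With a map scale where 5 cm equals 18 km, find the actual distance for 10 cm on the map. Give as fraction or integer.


Map scale: 5 cm = 18 km
Measured distance on map = 10 cm
Set up proportion: 10 * 18 / 5
= 180 / 5
= 36 km

36


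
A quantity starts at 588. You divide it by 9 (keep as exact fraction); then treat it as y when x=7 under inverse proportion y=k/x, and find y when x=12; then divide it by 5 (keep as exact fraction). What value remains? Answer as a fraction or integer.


Start with 588.
Step 1: Divide by 9: 588 / 9 = 196/3
Step 2: Inverse prop: k = (196/3)*7; new y = k/12 = 196/3*7/12 = 343/9
Step 3: Divide by 5: 343/9 / 5 = 343/45
Final result = 343/45

343/45


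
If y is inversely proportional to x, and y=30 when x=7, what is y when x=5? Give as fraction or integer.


Inverse proportion: y = k/x
Find k: k = 7 * 30 = 210
Compute y at x=5: y = 210/5
y = 42

42


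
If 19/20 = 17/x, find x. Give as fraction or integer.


Setting up: 19/20 = 17/x
Cross multiply: 19 * x = 20 * 17
19x = 340
x = 340/19
x = 340/19

340/19


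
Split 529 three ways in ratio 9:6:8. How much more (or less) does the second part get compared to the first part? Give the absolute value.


Total parts = 9 + 6 + 8 = 23
Value per part = 529 / 23 = 23
Shares: 9*23=207, 6*23=138, 8*23=184
Second share = 138, first share = 207
Difference = |138 - 207| = 69

69


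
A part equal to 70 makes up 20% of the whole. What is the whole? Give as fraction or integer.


Given: 70 is 20% of the whole
Set up: 70 = 20/100 * whole
whole = 70 * 100 / 20
whole = 7000 / 20
whole = 350

350


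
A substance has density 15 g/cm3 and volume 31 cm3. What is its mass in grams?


Using mass = density * volume
Density = 15 g/cm3
Volume = 31 cm3
Mass = 15 * 31
= 465 g

465


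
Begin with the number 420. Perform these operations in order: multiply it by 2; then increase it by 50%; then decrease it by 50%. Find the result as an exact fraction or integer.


Start with 420.
Step 1: Multiply by 2: 420 * 2 = 840
Step 2: Increase by 50%: 840 * 150/100 = 1260
Step 3: Decrease by 50%: 1260 * 50/100 = 630
Final result = 630

630


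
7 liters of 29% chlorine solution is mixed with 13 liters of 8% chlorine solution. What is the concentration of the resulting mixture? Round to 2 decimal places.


Solute in mixture 1 = 29% of 7 L = 7*29/100 = 203/100 L
Solute in mixture 2 = 8% of 13 L = 13*8/100 = 26/25 L
Total solute = 203/100 + 26/25 = 307/100 L
Total volume = 7 + 13 = 20 L
Final concentration = 307/100/20 * 100 = 15.35%

15.35


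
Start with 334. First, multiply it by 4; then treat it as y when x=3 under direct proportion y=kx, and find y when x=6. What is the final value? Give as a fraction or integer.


Start with 334.
Step 1: Multiply by 4: 334 * 4 = 1336
Step 2: Direct prop: k = (1336)/3; new y = k*6 = 1336*6/3 = 2672
Final result = 2672

2672


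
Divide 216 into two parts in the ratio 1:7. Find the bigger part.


Total parts = 1 + 7 = 8
Value per part = 216 / 8 = 27
First share = 1 * 27 = 27
Second share = 7 * 27 = 189
Larger share = 189

189


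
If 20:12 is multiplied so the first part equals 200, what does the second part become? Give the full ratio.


Original ratio: 20:12
First term target: 200
Scale factor = 200 / 20 = 10
Multiply second term: 12 * 10 = 120
Equivalent ratio = 200:120

200:120


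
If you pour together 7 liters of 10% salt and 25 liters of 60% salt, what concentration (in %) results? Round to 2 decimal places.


Solute in mixture 1 = 10% of 7 L = 7*10/100 = 7/10 L
Solute in mixture 2 = 60% of 25 L = 25*60/100 = 15 L
Total solute = 7/10 + 15 = 157/10 L
Total volume = 7 + 25 = 32 L
Final concentration = 157/10/32 * 100 = 49.06%

49.06


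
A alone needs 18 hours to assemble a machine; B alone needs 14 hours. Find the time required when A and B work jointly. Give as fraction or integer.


Rate of A = 1/18 job per hour
Rate of B = 1/14 job per hour
Combined rate = 1/18 + 1/14
Find common denominator: (14 + 18)/(18*14) = 32/252
Combined rate = 8/63 job per hour
Time together = 1 / (8/63) = 63/8 hours

63/8


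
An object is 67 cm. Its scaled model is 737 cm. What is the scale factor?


Original length = 67 cm
Scaled length = 737 cm
Scale factor = 737 / 67
= 11

11


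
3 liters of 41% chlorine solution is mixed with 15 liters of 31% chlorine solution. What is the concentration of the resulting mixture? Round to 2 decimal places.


Solute in mixture 1 = 41% of 3 L = 3*41/100 = 123/100 L
Solute in mixture 2 = 31% of 15 L = 15*31/100 = 93/20 L
Total solute = 123/100 + 93/20 = 147/25 L
Total volume = 3 + 15 = 18 L
Final concentration = 147/25/18 * 100 = 32.67%

32.67
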